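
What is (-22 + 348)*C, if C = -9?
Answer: -2934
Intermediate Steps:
(-22 + 348)*C = (-22 + 348)*(-9) = 326*(-9) = -2934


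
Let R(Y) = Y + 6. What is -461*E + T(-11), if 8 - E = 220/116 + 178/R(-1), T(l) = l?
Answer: 1970102/145 ≈ 13587.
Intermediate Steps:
R(Y) = 6 + Y
E = -4277/145 (E = 8 - (220/116 + 178/(6 - 1)) = 8 - (220*(1/116) + 178/5) = 8 - (55/29 + 178*(⅕)) = 8 - (55/29 + 178/5) = 8 - 1*5437/145 = 8 - 5437/145 = -4277/145 ≈ -29.497)
-461*E + T(-11) = -461*(-4277/145) - 11 = 1971697/145 - 11 = 1970102/145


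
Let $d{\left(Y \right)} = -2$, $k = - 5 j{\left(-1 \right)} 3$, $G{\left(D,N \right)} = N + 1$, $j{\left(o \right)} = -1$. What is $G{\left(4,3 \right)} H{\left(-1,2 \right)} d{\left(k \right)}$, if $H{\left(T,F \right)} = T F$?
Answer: $16$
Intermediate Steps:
$G{\left(D,N \right)} = 1 + N$
$k = 15$ ($k = \left(-5\right) \left(-1\right) 3 = 5 \cdot 3 = 15$)
$H{\left(T,F \right)} = F T$
$G{\left(4,3 \right)} H{\left(-1,2 \right)} d{\left(k \right)} = \left(1 + 3\right) 2 \left(-1\right) \left(-2\right) = 4 \left(-2\right) \left(-2\right) = \left(-8\right) \left(-2\right) = 16$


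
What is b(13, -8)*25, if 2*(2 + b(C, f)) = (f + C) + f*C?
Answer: -2575/2 ≈ -1287.5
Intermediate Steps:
b(C, f) = -2 + C/2 + f/2 + C*f/2 (b(C, f) = -2 + ((f + C) + f*C)/2 = -2 + ((C + f) + C*f)/2 = -2 + (C + f + C*f)/2 = -2 + (C/2 + f/2 + C*f/2) = -2 + C/2 + f/2 + C*f/2)
b(13, -8)*25 = (-2 + (½)*13 + (½)*(-8) + (½)*13*(-8))*25 = (-2 + 13/2 - 4 - 52)*25 = -103/2*25 = -2575/2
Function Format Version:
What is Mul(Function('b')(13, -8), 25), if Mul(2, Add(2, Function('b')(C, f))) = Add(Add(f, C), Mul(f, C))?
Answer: Rational(-2575, 2) ≈ -1287.5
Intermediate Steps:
Function('b')(C, f) = Add(-2, Mul(Rational(1, 2), C), Mul(Rational(1, 2), f), Mul(Rational(1, 2), C, f)) (Function('b')(C, f) = Add(-2, Mul(Rational(1, 2), Add(Add(f, C), Mul(f, C)))) = Add(-2, Mul(Rational(1, 2), Add(Add(C, f), Mul(C, f)))) = Add(-2, Mul(Rational(1, 2), Add(C, f, Mul(C, f)))) = Add(-2, Add(Mul(Rational(1, 2), C), Mul(Rational(1, 2), f), Mul(Rational(1, 2), C, f))) = Add(-2, Mul(Rational(1, 2), C), Mul(Rational(1, 2), f), Mul(Rational(1, 2), C, f)))
Mul(Function('b')(13, -8), 25) = Mul(Add(-2, Mul(Rational(1, 2), 13), Mul(Rational(1, 2), -8), Mul(Rational(1, 2), 13, -8)), 25) = Mul(Add(-2, Rational(13, 2), -4, -52), 25) = Mul(Rational(-103, 2), 25) = Rational(-2575, 2)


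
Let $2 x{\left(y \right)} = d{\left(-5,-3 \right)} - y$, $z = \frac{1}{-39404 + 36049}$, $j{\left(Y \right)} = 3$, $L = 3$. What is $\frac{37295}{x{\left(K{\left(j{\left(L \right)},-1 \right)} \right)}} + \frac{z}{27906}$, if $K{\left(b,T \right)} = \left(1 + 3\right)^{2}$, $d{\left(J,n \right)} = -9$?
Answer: $- \frac{279338446069}{93624630} \approx -2983.6$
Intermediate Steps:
$K{\left(b,T \right)} = 16$ ($K{\left(b,T \right)} = 4^{2} = 16$)
$z = - \frac{1}{3355}$ ($z = \frac{1}{-3355} = - \frac{1}{3355} \approx -0.00029806$)
$x{\left(y \right)} = - \frac{9}{2} - \frac{y}{2}$ ($x{\left(y \right)} = \frac{-9 - y}{2} = - \frac{9}{2} - \frac{y}{2}$)
$\frac{37295}{x{\left(K{\left(j{\left(L \right)},-1 \right)} \right)}} + \frac{z}{27906} = \frac{37295}{- \frac{9}{2} - 8} - \frac{1}{3355 \cdot 27906} = \frac{37295}{- \frac{9}{2} - 8} - \frac{1}{93624630} = \frac{37295}{- \frac{25}{2}} - \frac{1}{93624630} = 37295 \left(- \frac{2}{25}\right) - \frac{1}{93624630} = - \frac{14918}{5} - \frac{1}{93624630} = - \frac{279338446069}{93624630}$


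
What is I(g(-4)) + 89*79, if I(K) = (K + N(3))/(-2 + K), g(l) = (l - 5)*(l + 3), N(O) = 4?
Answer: 49230/7 ≈ 7032.9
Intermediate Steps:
g(l) = (-5 + l)*(3 + l)
I(K) = (4 + K)/(-2 + K) (I(K) = (K + 4)/(-2 + K) = (4 + K)/(-2 + K))
I(g(-4)) + 89*79 = (4 + (-15 + (-4)² - 2*(-4)))/(-2 + (-15 + (-4)² - 2*(-4))) + 89*79 = (4 + (-15 + 16 + 8))/(-2 + (-15 + 16 + 8)) + 7031 = (4 + 9)/(-2 + 9) + 7031 = 13/7 + 7031 = 49230/7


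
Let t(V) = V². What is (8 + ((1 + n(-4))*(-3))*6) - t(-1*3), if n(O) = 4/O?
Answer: -1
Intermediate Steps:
(8 + ((1 + n(-4))*(-3))*6) - t(-1*3) = (8 + ((1 + 4/(-4))*(-3))*6) - (-1*3)² = (8 + ((1 + 4*(-¼))*(-3))*6) - 1*(-3)² = (8 + ((1 - 1)*(-3))*6) - 1*9 = (8 + (0*(-3))*6) - 9 = (8 + 0*6) - 9 = (8 + 0) - 9 = 8 - 9 = -1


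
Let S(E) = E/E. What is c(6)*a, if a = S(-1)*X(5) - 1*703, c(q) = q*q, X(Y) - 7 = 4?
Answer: -24912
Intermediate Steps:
X(Y) = 11 (X(Y) = 7 + 4 = 11)
c(q) = q²
S(E) = 1
a = -692 (a = 1*11 - 1*703 = 11 - 703 = -692)
c(6)*a = 6²*(-692) = 36*(-692) = -24912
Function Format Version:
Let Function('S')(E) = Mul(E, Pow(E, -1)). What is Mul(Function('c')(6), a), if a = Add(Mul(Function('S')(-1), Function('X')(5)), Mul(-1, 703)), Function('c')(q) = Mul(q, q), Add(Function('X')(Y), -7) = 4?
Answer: -24912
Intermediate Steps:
Function('X')(Y) = 11 (Function('X')(Y) = Add(7, 4) = 11)
Function('c')(q) = Pow(q, 2)
Function('S')(E) = 1
a = -692 (a = Add(Mul(1, 11), Mul(-1, 703)) = Add(11, -703) = -692)
Mul(Function('c')(6), a) = Mul(Pow(6, 2), -692) = Mul(36, -692) = -24912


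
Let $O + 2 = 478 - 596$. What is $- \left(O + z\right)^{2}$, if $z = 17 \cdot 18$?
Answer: $-34596$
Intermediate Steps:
$z = 306$
$O = -120$ ($O = -2 + \left(478 - 596\right) = -2 - 118 = -120$)
$- \left(O + z\right)^{2} = - \left(-120 + 306\right)^{2} = - 186^{2} = \left(-1\right) 34596 = -34596$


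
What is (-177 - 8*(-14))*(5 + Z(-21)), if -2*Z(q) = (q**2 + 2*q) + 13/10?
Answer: 50739/4 ≈ 12685.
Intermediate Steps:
Z(q) = -13/20 - q - q**2/2 (Z(q) = -((q**2 + 2*q) + 13/10)/2 = -(13/10 + q**2 + 2*q)/2 = -13/20 - q - q**2/2)
(-177 - 8*(-14))*(5 + Z(-21)) = (-177 - 8*(-14))*(5 + (-13/20 - 1*(-21) - 1/2*(-21)**2)) = (-177 + 112)*(5 + (-13/20 + 21 - 1/2*441)) = -65*(5 + (-13/20 + 21 - 441/2)) = -65*(5 - 4003/20) = -65*(-3903/20) = 50739/4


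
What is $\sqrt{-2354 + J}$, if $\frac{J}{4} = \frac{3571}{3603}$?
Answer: $\frac{i \sqrt{30507242334}}{3603} \approx 48.477 i$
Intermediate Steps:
$J = \frac{14284}{3603}$ ($J = 4 \cdot \frac{3571}{3603} = \frac{14284}{3603} \approx 3.9645$)
$\sqrt{-2354 + J} = \sqrt{-2354 + \frac{14284}{3603}} = \sqrt{- \frac{8467178}{3603}} = \frac{i \sqrt{30507242334}}{3603}$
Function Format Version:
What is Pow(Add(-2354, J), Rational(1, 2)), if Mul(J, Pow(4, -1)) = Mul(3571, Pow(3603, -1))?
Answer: Mul(Rational(1, 3603), I, Pow(30507242334, Rational(1, 2))) ≈ Mul(48.477, I)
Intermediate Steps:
J = Rational(14284, 3603) (J = Mul(4, Mul(3571, Pow(3603, -1))) = Mul(4, Mul(3571, Rational(1, 3603))) = Mul(4, Rational(3571, 3603)) = Rational(14284, 3603) ≈ 3.9645)
Pow(Add(-2354, J), Rational(1, 2)) = Pow(Add(-2354, Rational(14284, 3603)), Rational(1, 2)) = Pow(Rational(-8467178, 3603), Rational(1, 2)) = Mul(Rational(1, 3603), I, Pow(30507242334, Rational(1, 2)))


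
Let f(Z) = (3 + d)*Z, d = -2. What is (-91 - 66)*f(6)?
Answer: -942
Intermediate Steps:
f(Z) = Z (f(Z) = (3 - 2)*Z = 1*Z = Z)
(-91 - 66)*f(6) = (-91 - 66)*6 = -157*6 = -942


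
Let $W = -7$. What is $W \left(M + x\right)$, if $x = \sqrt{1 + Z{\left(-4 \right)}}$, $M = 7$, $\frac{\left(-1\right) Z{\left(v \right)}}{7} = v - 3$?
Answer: $-49 - 35 \sqrt{2} \approx -98.497$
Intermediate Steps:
$Z{\left(v \right)} = 21 - 7 v$ ($Z{\left(v \right)} = - 7 \left(v - 3\right) = - 7 \left(-3 + v\right) = 21 - 7 v$)
$x = 5 \sqrt{2}$ ($x = \sqrt{1 + \left(21 - -28\right)} = \sqrt{1 + \left(21 + 28\right)} = \sqrt{1 + 49} = \sqrt{50} = 5 \sqrt{2} \approx 7.0711$)
$W \left(M + x\right) = - 7 \left(7 + 5 \sqrt{2}\right) = -49 - 35 \sqrt{2}$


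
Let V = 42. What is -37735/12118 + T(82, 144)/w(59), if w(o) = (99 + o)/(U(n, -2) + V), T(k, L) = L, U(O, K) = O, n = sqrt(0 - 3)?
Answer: 33663767/957322 + 72*I*sqrt(3)/79 ≈ 35.164 + 1.5786*I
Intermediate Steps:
n = I*sqrt(3) (n = sqrt(-3) = I*sqrt(3) ≈ 1.732*I)
w(o) = (99 + o)/(42 + I*sqrt(3)) (w(o) = (99 + o)/(I*sqrt(3) + 42) = (99 + o)/(42 + I*sqrt(3)))
-37735/12118 + T(82, 144)/w(59) = -37735/12118 + 144/(((99 + 59)/(42 + I*sqrt(3)))) = -37735*1/12118 + 144/((158/(42 + I*sqrt(3)))) = -37735/12118 + 144/((158/(42 + I*sqrt(3)))) = -37735/12118 + 144*(21/79 + I*sqrt(3)/158) = -37735/12118 + (3024/79 + 72*I*sqrt(3)/79) = 33663767/957322 + 72*I*sqrt(3)/79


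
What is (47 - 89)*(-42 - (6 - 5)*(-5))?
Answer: 1554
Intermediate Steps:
(47 - 89)*(-42 - (6 - 5)*(-5)) = -42*(-42 - (-5)) = -42*(-42 - 1*(-5)) = -42*(-42 + 5) = -42*(-37) = 1554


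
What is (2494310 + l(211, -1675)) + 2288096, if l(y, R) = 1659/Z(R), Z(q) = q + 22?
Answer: 2635105153/551 ≈ 4.7824e+6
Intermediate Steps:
Z(q) = 22 + q
l(y, R) = 1659/(22 + R)
(2494310 + l(211, -1675)) + 2288096 = (2494310 + 1659/(22 - 1675)) + 2288096 = (2494310 + 1659/(-1653)) + 2288096 = (2494310 + 1659*(-1/1653)) + 2288096 = (2494310 - 553/551) + 2288096 = 1374364257/551 + 2288096 = 2635105153/551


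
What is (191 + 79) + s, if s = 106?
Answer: 376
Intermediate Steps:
(191 + 79) + s = (191 + 79) + 106 = 270 + 106 = 376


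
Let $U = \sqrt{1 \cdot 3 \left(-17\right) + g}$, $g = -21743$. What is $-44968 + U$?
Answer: $-44968 + i \sqrt{21794} \approx -44968.0 + 147.63 i$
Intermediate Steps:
$U = i \sqrt{21794}$ ($U = \sqrt{1 \cdot 3 \left(-17\right) - 21743} = \sqrt{3 \left(-17\right) - 21743} = \sqrt{-51 - 21743} = \sqrt{-21794} = i \sqrt{21794} \approx 147.63 i$)
$-44968 + U = -44968 + i \sqrt{21794}$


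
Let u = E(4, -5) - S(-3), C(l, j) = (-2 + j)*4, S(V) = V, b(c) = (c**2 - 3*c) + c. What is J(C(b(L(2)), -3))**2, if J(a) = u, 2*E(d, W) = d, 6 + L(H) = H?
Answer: 25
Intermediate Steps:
L(H) = -6 + H
b(c) = c**2 - 2*c
E(d, W) = d/2
C(l, j) = -8 + 4*j
u = 5 (u = (1/2)*4 - 1*(-3) = 2 + 3 = 5)
J(a) = 5
J(C(b(L(2)), -3))**2 = 5**2 = 25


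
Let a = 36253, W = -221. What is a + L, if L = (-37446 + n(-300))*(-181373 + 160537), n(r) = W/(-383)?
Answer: 298835399991/383 ≈ 7.8025e+8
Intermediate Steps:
n(r) = 221/383 (n(r) = -221/(-383) = -221*(-1/383) = 221/383)
L = 298821515092/383 (L = (-37446 + 221/383)*(-181373 + 160537) = -14341597/383*(-20836) = 298821515092/383 ≈ 7.8021e+8)
a + L = 36253 + 298821515092/383 = 298835399991/383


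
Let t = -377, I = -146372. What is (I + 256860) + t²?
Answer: 252617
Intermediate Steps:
(I + 256860) + t² = (-146372 + 256860) + (-377)² = 110488 + 142129 = 252617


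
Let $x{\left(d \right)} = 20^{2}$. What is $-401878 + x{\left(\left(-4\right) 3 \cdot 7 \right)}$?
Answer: $-401478$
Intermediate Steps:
$x{\left(d \right)} = 400$
$-401878 + x{\left(\left(-4\right) 3 \cdot 7 \right)} = -401878 + 400 = -401478$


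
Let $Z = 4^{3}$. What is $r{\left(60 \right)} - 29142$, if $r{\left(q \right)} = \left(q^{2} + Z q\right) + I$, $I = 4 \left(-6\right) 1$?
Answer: $-21726$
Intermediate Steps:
$Z = 64$
$I = -24$ ($I = \left(-24\right) 1 = -24$)
$r{\left(q \right)} = -24 + q^{2} + 64 q$ ($r{\left(q \right)} = \left(q^{2} + 64 q\right) - 24 = -24 + q^{2} + 64 q$)
$r{\left(60 \right)} - 29142 = \left(-24 + 60^{2} + 64 \cdot 60\right) - 29142 = \left(-24 + 3600 + 3840\right) - 29142 = 7416 - 29142 = -21726$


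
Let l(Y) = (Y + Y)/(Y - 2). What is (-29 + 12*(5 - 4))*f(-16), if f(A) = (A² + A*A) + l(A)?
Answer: -78608/9 ≈ -8734.2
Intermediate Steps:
l(Y) = 2*Y/(-2 + Y) (l(Y) = (2*Y)/(-2 + Y) = 2*Y/(-2 + Y))
f(A) = 2*A² + 2*A/(-2 + A) (f(A) = (A² + A*A) + 2*A/(-2 + A) = (A² + A²) + 2*A/(-2 + A) = 2*A² + 2*A/(-2 + A))
(-29 + 12*(5 - 4))*f(-16) = (-29 + 12*(5 - 4))*(2*(-16)*(1 - 16*(-2 - 16))/(-2 - 16)) = (-29 + 12*1)*(2*(-16)*(1 - 16*(-18))/(-18)) = (-29 + 12)*(2*(-16)*(-1/18)*(1 + 288)) = -34*(-16)*(-1)*289/18 = -17*4624/9 = -78608/9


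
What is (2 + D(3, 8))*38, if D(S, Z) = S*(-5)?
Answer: -494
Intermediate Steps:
D(S, Z) = -5*S
(2 + D(3, 8))*38 = (2 - 5*3)*38 = (2 - 15)*38 = -13*38 = -494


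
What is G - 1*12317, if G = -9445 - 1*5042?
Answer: -26804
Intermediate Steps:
G = -14487 (G = -9445 - 5042 = -14487)
G - 1*12317 = -14487 - 1*12317 = -14487 - 12317 = -26804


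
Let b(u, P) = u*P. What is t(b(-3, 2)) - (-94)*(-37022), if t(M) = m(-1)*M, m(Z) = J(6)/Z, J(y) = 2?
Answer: -3480056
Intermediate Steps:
b(u, P) = P*u
m(Z) = 2/Z
t(M) = -2*M (t(M) = (2/(-1))*M = (2*(-1))*M = -2*M)
t(b(-3, 2)) - (-94)*(-37022) = -4*(-3) - (-94)*(-37022) = -2*(-6) - 1*3480068 = 12 - 3480068 = -3480056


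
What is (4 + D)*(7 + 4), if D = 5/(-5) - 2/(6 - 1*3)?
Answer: 77/3 ≈ 25.667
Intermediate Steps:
D = -5/3 (D = 5*(-⅕) - 2/(6 - 3) = -1 - 2/3 = -1 - 2*⅓ = -1 - ⅔ = -5/3 ≈ -1.6667)
(4 + D)*(7 + 4) = (4 - 5/3)*(7 + 4) = (7/3)*11 = 77/3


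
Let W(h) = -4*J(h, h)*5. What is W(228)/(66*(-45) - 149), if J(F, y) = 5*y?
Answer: 22800/3119 ≈ 7.3100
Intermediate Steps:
W(h) = -100*h (W(h) = -20*h*5 = -100*h)
W(228)/(66*(-45) - 149) = (-100*228)/(66*(-45) - 149) = -22800/(-2970 - 149) = -22800/(-3119) = -22800*(-1/3119) = 22800/3119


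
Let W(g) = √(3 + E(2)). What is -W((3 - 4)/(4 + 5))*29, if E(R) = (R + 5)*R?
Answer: -29*√17 ≈ -119.57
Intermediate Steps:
E(R) = R*(5 + R) (E(R) = (5 + R)*R = R*(5 + R))
W(g) = √17 (W(g) = √(3 + 2*(5 + 2)) = √(3 + 2*7) = √(3 + 14) = √17)
-W((3 - 4)/(4 + 5))*29 = -√17*29 = -29*√17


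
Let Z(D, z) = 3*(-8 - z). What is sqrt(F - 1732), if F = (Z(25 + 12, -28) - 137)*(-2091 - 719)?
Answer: sqrt(214638) ≈ 463.29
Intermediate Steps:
Z(D, z) = -24 - 3*z
F = 216370 (F = ((-24 - 3*(-28)) - 137)*(-2091 - 719) = ((-24 + 84) - 137)*(-2810) = (60 - 137)*(-2810) = -77*(-2810) = 216370)
sqrt(F - 1732) = sqrt(216370 - 1732) = sqrt(214638)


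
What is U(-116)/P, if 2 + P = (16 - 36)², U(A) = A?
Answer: -58/199 ≈ -0.29146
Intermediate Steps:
P = 398 (P = -2 + (16 - 36)² = -2 + (-20)² = -2 + 400 = 398)
U(-116)/P = -116/398 = -116*1/398 = -58/199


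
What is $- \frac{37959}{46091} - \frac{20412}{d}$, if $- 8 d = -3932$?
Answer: $- \frac{1918932681}{45307453} \approx -42.354$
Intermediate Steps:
$d = \frac{983}{2}$ ($d = \left(- \frac{1}{8}\right) \left(-3932\right) = \frac{983}{2} \approx 491.5$)
$- \frac{37959}{46091} - \frac{20412}{d} = - \frac{37959}{46091} - \frac{20412}{\frac{983}{2}} = \left(-37959\right) \frac{1}{46091} - \frac{40824}{983} = - \frac{37959}{46091} - \frac{40824}{983} = - \frac{1918932681}{45307453}$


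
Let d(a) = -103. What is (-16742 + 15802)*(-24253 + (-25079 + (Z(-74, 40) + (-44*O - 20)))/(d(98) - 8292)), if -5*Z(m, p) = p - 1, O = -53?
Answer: 191366290588/8395 ≈ 2.2795e+7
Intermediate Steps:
Z(m, p) = ⅕ - p/5 (Z(m, p) = -(p - 1)/5 = -(-1 + p)/5 = ⅕ - p/5)
(-16742 + 15802)*(-24253 + (-25079 + (Z(-74, 40) + (-44*O - 20)))/(d(98) - 8292)) = (-16742 + 15802)*(-24253 + (-25079 + ((⅕ - ⅕*40) + (-44*(-53) - 20)))/(-103 - 8292)) = -940*(-24253 + (-25079 + ((⅕ - 8) + (2332 - 20)))/(-8395)) = -940*(-24253 + (-25079 + (-39/5 + 2312))*(-1/8395)) = -940*(-24253 + (-25079 + 11521/5)*(-1/8395)) = -940*(-24253 - 113874/5*(-1/8395)) = -940*(-24253 + 113874/41975) = -940*(-1017905801/41975) = 191366290588/8395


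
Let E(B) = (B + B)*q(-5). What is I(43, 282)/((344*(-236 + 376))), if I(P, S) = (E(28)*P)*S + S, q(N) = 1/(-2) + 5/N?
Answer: -509151/24080 ≈ -21.144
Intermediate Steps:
q(N) = -1/2 + 5/N (q(N) = 1*(-1/2) + 5/N = -1/2 + 5/N)
E(B) = -3*B (E(B) = (B + B)*((1/2)*(10 - 1*(-5))/(-5)) = (2*B)*((1/2)*(-1/5)*(10 + 5)) = (2*B)*((1/2)*(-1/5)*15) = (2*B)*(-3/2) = -3*B)
I(P, S) = S - 84*P*S (I(P, S) = ((-3*28)*P)*S + S = (-84*P)*S + S = -84*P*S + S = S - 84*P*S)
I(43, 282)/((344*(-236 + 376))) = (282*(1 - 84*43))/((344*(-236 + 376))) = (282*(1 - 3612))/((344*140)) = (282*(-3611))/48160 = -1018302*1/48160 = -509151/24080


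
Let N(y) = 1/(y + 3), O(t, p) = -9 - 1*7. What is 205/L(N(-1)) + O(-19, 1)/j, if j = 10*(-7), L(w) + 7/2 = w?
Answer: -7151/105 ≈ -68.105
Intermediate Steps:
O(t, p) = -16 (O(t, p) = -9 - 7 = -16)
N(y) = 1/(3 + y)
L(w) = -7/2 + w
j = -70
205/L(N(-1)) + O(-19, 1)/j = 205/(-7/2 + 1/(3 - 1)) - 16/(-70) = 205/(-7/2 + 1/2) - 16*(-1/70) = 205/(-7/2 + ½) + 8/35 = 205/(-3) + 8/35 = 205*(-⅓) + 8/35 = -205/3 + 8/35 = -7151/105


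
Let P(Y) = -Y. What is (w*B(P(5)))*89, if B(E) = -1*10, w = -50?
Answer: 44500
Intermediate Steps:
B(E) = -10
(w*B(P(5)))*89 = -50*(-10)*89 = 500*89 = 44500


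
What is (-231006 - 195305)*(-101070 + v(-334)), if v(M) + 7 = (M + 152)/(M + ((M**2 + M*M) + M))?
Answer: 4792582372513535/111222 ≈ 4.3090e+10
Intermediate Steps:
v(M) = -7 + (152 + M)/(2*M + 2*M**2) (v(M) = -7 + (M + 152)/(M + ((M**2 + M*M) + M)) = -7 + (152 + M)/(M + ((M**2 + M**2) + M)) = -7 + (152 + M)/(M + (2*M**2 + M)) = -7 + (152 + M)/(M + (M + 2*M**2)) = -7 + (152 + M)/(2*M + 2*M**2))
(-231006 - 195305)*(-101070 + v(-334)) = (-231006 - 195305)*(-101070 + (1/2)*(152 - 14*(-334)**2 - 13*(-334))/(-334*(1 - 334))) = -426311*(-101070 + (1/2)*(-1/334)*(152 - 14*111556 + 4342)/(-333)) = -426311*(-101070 + (1/2)*(-1/334)*(-1/333)*(152 - 1561784 + 4342)) = -426311*(-101070 + (1/2)*(-1/334)*(-1/333)*(-1557290)) = -426311*(-101070 - 778645/111222) = -426311*(-11241986185/111222) = 4792582372513535/111222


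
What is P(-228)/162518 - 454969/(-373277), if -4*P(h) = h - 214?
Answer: 147963798101/121328462972 ≈ 1.2195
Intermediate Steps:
P(h) = 107/2 - h/4 (P(h) = -(h - 214)/4 = -(-214 + h)/4 = 107/2 - h/4)
P(-228)/162518 - 454969/(-373277) = (107/2 - ¼*(-228))/162518 - 454969/(-373277) = (107/2 + 57)*(1/162518) - 454969*(-1/373277) = (221/2)*(1/162518) + 454969/373277 = 221/325036 + 454969/373277 = 147963798101/121328462972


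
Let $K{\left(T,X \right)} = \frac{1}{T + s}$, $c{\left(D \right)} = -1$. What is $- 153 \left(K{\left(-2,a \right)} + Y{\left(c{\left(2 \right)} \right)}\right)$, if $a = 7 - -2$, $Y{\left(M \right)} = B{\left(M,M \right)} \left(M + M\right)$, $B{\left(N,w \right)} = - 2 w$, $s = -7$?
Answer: $629$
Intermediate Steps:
$Y{\left(M \right)} = - 4 M^{2}$ ($Y{\left(M \right)} = - 2 M \left(M + M\right) = - 2 M 2 M = - 4 M^{2}$)
$a = 9$ ($a = 7 + 2 = 9$)
$K{\left(T,X \right)} = \frac{1}{-7 + T}$ ($K{\left(T,X \right)} = \frac{1}{T - 7} = \frac{1}{-7 + T}$)
$- 153 \left(K{\left(-2,a \right)} + Y{\left(c{\left(2 \right)} \right)}\right) = - 153 \left(\frac{1}{-7 - 2} - 4 \left(-1\right)^{2}\right) = - 153 \left(\frac{1}{-9} - 4\right) = - 153 \left(- \frac{1}{9} - 4\right) = \left(-153\right) \left(- \frac{37}{9}\right) = 629$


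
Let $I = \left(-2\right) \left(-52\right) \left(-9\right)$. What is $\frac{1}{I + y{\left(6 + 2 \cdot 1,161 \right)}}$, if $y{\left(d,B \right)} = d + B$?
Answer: $- \frac{1}{767} \approx -0.0013038$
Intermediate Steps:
$I = -936$ ($I = 104 \left(-9\right) = -936$)
$y{\left(d,B \right)} = B + d$
$\frac{1}{I + y{\left(6 + 2 \cdot 1,161 \right)}} = \frac{1}{-936 + \left(161 + \left(6 + 2 \cdot 1\right)\right)} = \frac{1}{-936 + \left(161 + \left(6 + 2\right)\right)} = \frac{1}{-936 + \left(161 + 8\right)} = \frac{1}{-936 + 169} = \frac{1}{-767} = - \frac{1}{767}$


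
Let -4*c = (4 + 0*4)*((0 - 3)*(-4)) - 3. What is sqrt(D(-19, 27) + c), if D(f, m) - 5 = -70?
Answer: I*sqrt(305)/2 ≈ 8.7321*I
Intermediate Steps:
D(f, m) = -65 (D(f, m) = 5 - 70 = -65)
c = -45/4 (c = -((4 + 0*4)*((0 - 3)*(-4)) - 3)/4 = -((4 + 0)*(-3*(-4)) - 3)/4 = -(4*12 - 3)/4 = -(48 - 3)/4 = -1/4*45 = -45/4 ≈ -11.250)
sqrt(D(-19, 27) + c) = sqrt(-65 - 45/4) = sqrt(-305/4) = I*sqrt(305)/2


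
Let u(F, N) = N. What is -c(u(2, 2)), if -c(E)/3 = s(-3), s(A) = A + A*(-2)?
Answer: 9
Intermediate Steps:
s(A) = -A (s(A) = A - 2*A = -A)
c(E) = -9 (c(E) = -(-3)*(-3) = -3*3 = -9)
-c(u(2, 2)) = -1*(-9) = 9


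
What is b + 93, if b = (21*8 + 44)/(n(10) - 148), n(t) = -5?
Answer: 14017/153 ≈ 91.614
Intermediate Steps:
b = -212/153 (b = (21*8 + 44)/(-5 - 148) = (168 + 44)/(-153) = 212*(-1/153) = -212/153 ≈ -1.3856)
b + 93 = -212/153 + 93 = 14017/153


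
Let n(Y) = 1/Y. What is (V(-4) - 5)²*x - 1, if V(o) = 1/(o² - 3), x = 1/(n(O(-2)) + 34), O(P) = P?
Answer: -3131/11323 ≈ -0.27652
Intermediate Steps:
x = 2/67 (x = 1/(1/(-2) + 34) = 1/(-½ + 34) = 1/(67/2) = 2/67 ≈ 0.029851)
V(o) = 1/(-3 + o²)
(V(-4) - 5)²*x - 1 = (1/(-3 + (-4)²) - 5)²*(2/67) - 1 = (1/(-3 + 16) - 5)²*(2/67) - 1 = (1/13 - 5)²*(2/67) - 1 = (-64/13)²*(2/67) - 1 = (4096/169)*(2/67) - 1 = 8192/11323 - 1 = -3131/11323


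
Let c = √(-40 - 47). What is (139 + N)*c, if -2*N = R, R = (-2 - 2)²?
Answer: 131*I*√87 ≈ 1221.9*I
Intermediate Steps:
R = 16 (R = (-4)² = 16)
N = -8 (N = -½*16 = -8)
c = I*√87 (c = √(-87) = I*√87 ≈ 9.3274*I)
(139 + N)*c = (139 - 8)*(I*√87) = 131*(I*√87) = 131*I*√87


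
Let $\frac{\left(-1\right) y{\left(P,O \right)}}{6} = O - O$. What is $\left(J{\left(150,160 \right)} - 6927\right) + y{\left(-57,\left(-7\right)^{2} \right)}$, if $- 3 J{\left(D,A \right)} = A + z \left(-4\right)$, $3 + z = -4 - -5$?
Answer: $-6983$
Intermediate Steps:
$z = -2$ ($z = -3 - -1 = -3 + \left(-4 + 5\right) = -3 + 1 = -2$)
$y{\left(P,O \right)} = 0$ ($y{\left(P,O \right)} = - 6 \left(O - O\right) = \left(-6\right) 0 = 0$)
$J{\left(D,A \right)} = - \frac{8}{3} - \frac{A}{3}$ ($J{\left(D,A \right)} = - \frac{A - -8}{3} = - \frac{A + 8}{3} = - \frac{8 + A}{3} = - \frac{8}{3} - \frac{A}{3}$)
$\left(J{\left(150,160 \right)} - 6927\right) + y{\left(-57,\left(-7\right)^{2} \right)} = \left(\left(- \frac{8}{3} - \frac{160}{3}\right) - 6927\right) + 0 = \left(-56 - 6927\right) + 0 = -6983 + 0 = -6983$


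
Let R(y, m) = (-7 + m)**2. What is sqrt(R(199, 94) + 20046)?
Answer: sqrt(27615) ≈ 166.18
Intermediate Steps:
sqrt(R(199, 94) + 20046) = sqrt((-7 + 94)**2 + 20046) = sqrt(87**2 + 20046) = sqrt(7569 + 20046) = sqrt(27615)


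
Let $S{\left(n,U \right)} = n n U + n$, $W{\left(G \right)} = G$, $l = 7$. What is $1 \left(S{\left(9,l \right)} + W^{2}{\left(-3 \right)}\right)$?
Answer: $585$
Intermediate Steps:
$S{\left(n,U \right)} = n + U n^{2}$ ($S{\left(n,U \right)} = n^{2} U + n = U n^{2} + n = n + U n^{2}$)
$1 \left(S{\left(9,l \right)} + W^{2}{\left(-3 \right)}\right) = 1 \left(9 \left(1 + 7 \cdot 9\right) + \left(-3\right)^{2}\right) = 1 \left(9 \left(1 + 63\right) + 9\right) = 1 \left(9 \cdot 64 + 9\right) = 1 \left(576 + 9\right) = 1 \cdot 585 = 585$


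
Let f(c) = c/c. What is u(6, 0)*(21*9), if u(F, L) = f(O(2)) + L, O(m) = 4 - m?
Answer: 189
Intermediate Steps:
f(c) = 1
u(F, L) = 1 + L
u(6, 0)*(21*9) = (1 + 0)*(21*9) = 1*189 = 189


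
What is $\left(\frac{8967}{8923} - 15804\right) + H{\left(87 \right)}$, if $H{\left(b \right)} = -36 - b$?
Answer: $- \frac{142107654}{8923} \approx -15926.0$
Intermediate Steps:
$\left(\frac{8967}{8923} - 15804\right) + H{\left(87 \right)} = \left(\frac{8967}{8923} - 15804\right) - 123 = - \frac{141010125}{8923} - 123 = - \frac{142107654}{8923}$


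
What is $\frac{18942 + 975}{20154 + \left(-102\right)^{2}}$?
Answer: $\frac{6639}{10186} \approx 0.65178$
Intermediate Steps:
$\frac{18942 + 975}{20154 + \left(-102\right)^{2}} = \frac{19917}{20154 + 10404} = \frac{19917}{30558} = 19917 \cdot \frac{1}{30558} = \frac{6639}{10186}$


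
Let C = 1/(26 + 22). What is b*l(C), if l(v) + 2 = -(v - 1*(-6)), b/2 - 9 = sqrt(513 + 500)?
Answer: -1155/8 - 385*sqrt(1013)/24 ≈ -654.94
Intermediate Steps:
b = 18 + 2*sqrt(1013) (b = 18 + 2*sqrt(513 + 500) = 18 + 2*sqrt(1013) ≈ 81.655)
C = 1/48 ≈ 0.020833
l(v) = -8 - v (l(v) = -2 - (v - 1*(-6)) = -2 - (v + 6) = -2 - (6 + v) = -2 + (-6 - v) = -8 - v)
b*l(C) = (18 + 2*sqrt(1013))*(-8 - 1*1/48) = (18 + 2*sqrt(1013))*(-8 - 1/48) = (18 + 2*sqrt(1013))*(-385/48) = -1155/8 - 385*sqrt(1013)/24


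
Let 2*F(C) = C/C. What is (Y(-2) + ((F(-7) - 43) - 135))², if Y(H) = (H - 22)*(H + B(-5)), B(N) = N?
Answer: 361/4 ≈ 90.250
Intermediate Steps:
F(C) = ½ (F(C) = (C/C)/2 = (½)*1 = ½)
Y(H) = (-22 + H)*(-5 + H) (Y(H) = (H - 22)*(H - 5) = (-22 + H)*(-5 + H))
(Y(-2) + ((F(-7) - 43) - 135))² = ((110 + (-2)² - 27*(-2)) + ((½ - 43) - 135))² = ((110 + 4 + 54) + (-85/2 - 135))² = (168 - 355/2)² = (-19/2)² = 361/4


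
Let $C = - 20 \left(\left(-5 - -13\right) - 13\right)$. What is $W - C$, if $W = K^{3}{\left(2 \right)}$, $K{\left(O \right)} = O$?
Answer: $-92$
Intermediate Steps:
$W = 8$ ($W = 2^{3} = 8$)
$C = 100$ ($C = - 20 \left(\left(-5 + 13\right) - 13\right) = - 20 \left(8 - 13\right) = \left(-20\right) \left(-5\right) = 100$)
$W - C = 8 - 100 = -92$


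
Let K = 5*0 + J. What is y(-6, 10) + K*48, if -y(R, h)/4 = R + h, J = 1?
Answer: 32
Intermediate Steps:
y(R, h) = -4*R - 4*h (y(R, h) = -4*(R + h) = -4*R - 4*h)
K = 1 (K = 5*0 + 1 = 0 + 1 = 1)
y(-6, 10) + K*48 = (-4*(-6) - 4*10) + 1*48 = (24 - 40) + 48 = -16 + 48 = 32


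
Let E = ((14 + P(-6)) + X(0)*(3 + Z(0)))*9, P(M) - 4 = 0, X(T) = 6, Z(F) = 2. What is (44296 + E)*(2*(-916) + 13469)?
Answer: 520499736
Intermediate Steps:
P(M) = 4 (P(M) = 4 + 0 = 4)
E = 432 (E = ((14 + 4) + 6*(3 + 2))*9 = (18 + 6*5)*9 = (18 + 30)*9 = 48*9 = 432)
(44296 + E)*(2*(-916) + 13469) = (44296 + 432)*(2*(-916) + 13469) = 44728*(-1832 + 13469) = 44728*11637 = 520499736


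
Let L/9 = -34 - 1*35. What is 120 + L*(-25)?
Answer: 15645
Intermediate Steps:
L = -621 (L = 9*(-34 - 1*35) = 9*(-34 - 35) = 9*(-69) = -621)
120 + L*(-25) = 120 - 621*(-25) = 120 + 15525 = 15645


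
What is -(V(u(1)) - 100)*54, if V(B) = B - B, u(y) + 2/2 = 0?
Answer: 5400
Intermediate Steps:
u(y) = -1 (u(y) = -1 + 0 = -1)
V(B) = 0
-(V(u(1)) - 100)*54 = -(0 - 100)*54 = -(-100)*54 = -1*(-5400) = 5400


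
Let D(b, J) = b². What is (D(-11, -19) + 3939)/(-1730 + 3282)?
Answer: 1015/388 ≈ 2.6160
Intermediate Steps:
(D(-11, -19) + 3939)/(-1730 + 3282) = ((-11)² + 3939)/(-1730 + 3282) = (121 + 3939)/1552 = 4060*(1/1552) = 1015/388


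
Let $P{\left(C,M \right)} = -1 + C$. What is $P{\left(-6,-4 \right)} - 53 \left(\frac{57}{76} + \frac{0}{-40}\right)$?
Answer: $- \frac{187}{4} \approx -46.75$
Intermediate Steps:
$P{\left(-6,-4 \right)} - 53 \left(\frac{57}{76} + \frac{0}{-40}\right) = \left(-1 - 6\right) - 53 \left(\frac{57}{76} + \frac{0}{-40}\right) = -7 - 53 \left(57 \cdot \frac{1}{76} + 0 \left(- \frac{1}{40}\right)\right) = -7 - 53 \left(\frac{3}{4} + 0\right) = -7 - \frac{159}{4} = - \frac{187}{4}$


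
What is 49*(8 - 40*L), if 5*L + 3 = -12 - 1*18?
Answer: 13328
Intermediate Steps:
L = -33/5 (L = -⅗ + (-12 - 1*18)/5 = -⅗ + (-12 - 18)/5 = -⅗ + (⅕)*(-30) = -⅗ - 6 = -33/5 ≈ -6.6000)
49*(8 - 40*L) = 49*(8 - 40*(-33/5)) = 49*(8 + 264) = 49*272 = 13328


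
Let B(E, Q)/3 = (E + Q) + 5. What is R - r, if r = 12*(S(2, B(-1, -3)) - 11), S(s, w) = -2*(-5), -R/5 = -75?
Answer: 387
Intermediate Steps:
R = 375 (R = -5*(-75) = 375)
B(E, Q) = 15 + 3*E + 3*Q (B(E, Q) = 3*((E + Q) + 5) = 3*(5 + E + Q) = 15 + 3*E + 3*Q)
S(s, w) = 10
r = -12 (r = 12*(10 - 11) = 12*(-1) = -12)
R - r = 375 - 1*(-12) = 375 + 12 = 387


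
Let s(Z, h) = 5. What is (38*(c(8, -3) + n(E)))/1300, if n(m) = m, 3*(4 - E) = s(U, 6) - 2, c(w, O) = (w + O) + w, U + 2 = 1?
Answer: 152/325 ≈ 0.46769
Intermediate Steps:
U = -1 (U = -2 + 1 = -1)
c(w, O) = O + 2*w (c(w, O) = (O + w) + w = O + 2*w)
E = 3 (E = 4 - (5 - 2)/3 = 4 - 1/3*3 = 4 - 1 = 3)
(38*(c(8, -3) + n(E)))/1300 = (38*((-3 + 2*8) + 3))/1300 = (38*((-3 + 16) + 3))*(1/1300) = (38*(13 + 3))*(1/1300) = (38*16)*(1/1300) = 608*(1/1300) = 152/325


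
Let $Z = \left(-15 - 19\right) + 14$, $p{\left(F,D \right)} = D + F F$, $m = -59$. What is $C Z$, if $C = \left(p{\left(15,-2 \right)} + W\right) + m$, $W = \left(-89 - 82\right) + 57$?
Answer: $-1000$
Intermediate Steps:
$p{\left(F,D \right)} = D + F^{2}$
$W = -114$ ($W = -171 + 57 = -114$)
$Z = -20$ ($Z = -34 + 14 = -20$)
$C = 50$ ($C = \left(\left(-2 + 15^{2}\right) - 114\right) - 59 = \left(\left(-2 + 225\right) - 114\right) - 59 = \left(223 - 114\right) - 59 = 109 - 59 = 50$)
$C Z = 50 \left(-20\right) = -1000$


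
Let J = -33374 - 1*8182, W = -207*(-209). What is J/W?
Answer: -13852/14421 ≈ -0.96054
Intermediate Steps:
W = 43263
J = -41556 (J = -33374 - 8182 = -41556)
J/W = -41556/43263 = -41556*1/43263 = -13852/14421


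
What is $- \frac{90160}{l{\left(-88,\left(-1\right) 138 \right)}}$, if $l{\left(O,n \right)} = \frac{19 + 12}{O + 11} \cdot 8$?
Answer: $\frac{867790}{31} \approx 27993.0$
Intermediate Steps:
$l{\left(O,n \right)} = \frac{248}{11 + O}$ ($l{\left(O,n \right)} = \frac{31}{11 + O} 8 = \frac{248}{11 + O}$)
$- \frac{90160}{l{\left(-88,\left(-1\right) 138 \right)}} = - \frac{90160}{248 \frac{1}{11 - 88}} = - \frac{90160}{248 \frac{1}{-77}} = - \frac{90160}{248 \left(- \frac{1}{77}\right)} = - \frac{90160}{- \frac{248}{77}} = \left(-90160\right) \left(- \frac{77}{248}\right) = \frac{867790}{31}$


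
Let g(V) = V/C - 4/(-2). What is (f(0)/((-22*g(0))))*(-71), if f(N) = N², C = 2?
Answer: 0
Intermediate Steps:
g(V) = 2 + V/2 (g(V) = V/2 - 4/(-2) = V*(½) - 4*(-½) = V/2 + 2 = 2 + V/2)
(f(0)/((-22*g(0))))*(-71) = (0²/((-22*(2 + (½)*0))))*(-71) = (0/((-22*(2 + 0))))*(-71) = (0/((-22*2)))*(-71) = (0/(-44))*(-71) = (0*(-1/44))*(-71) = 0*(-71) = 0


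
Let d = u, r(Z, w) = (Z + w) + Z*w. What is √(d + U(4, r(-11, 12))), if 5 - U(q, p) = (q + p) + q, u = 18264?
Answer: 22*√38 ≈ 135.62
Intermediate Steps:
r(Z, w) = Z + w + Z*w
d = 18264
U(q, p) = 5 - p - 2*q (U(q, p) = 5 - ((q + p) + q) = 5 - ((p + q) + q) = 5 - (p + 2*q) = 5 + (-p - 2*q) = 5 - p - 2*q)
√(d + U(4, r(-11, 12))) = √(18264 + (5 - (-11 + 12 - 11*12) - 2*4)) = √(18264 + (5 - (-11 + 12 - 132) - 8)) = √(18264 + (5 - 1*(-131) - 8)) = √(18264 + (5 + 131 - 8)) = √(18264 + 128) = √18392 = 22*√38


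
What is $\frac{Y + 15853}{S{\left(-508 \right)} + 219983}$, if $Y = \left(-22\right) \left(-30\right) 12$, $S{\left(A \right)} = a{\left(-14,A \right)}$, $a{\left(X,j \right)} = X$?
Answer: $\frac{23773}{219969} \approx 0.10807$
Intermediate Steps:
$S{\left(A \right)} = -14$
$Y = 7920$ ($Y = 660 \cdot 12 = 7920$)
$\frac{Y + 15853}{S{\left(-508 \right)} + 219983} = \frac{7920 + 15853}{-14 + 219983} = \frac{23773}{219969}$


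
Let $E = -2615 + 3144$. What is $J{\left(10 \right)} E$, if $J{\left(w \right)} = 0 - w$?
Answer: $-5290$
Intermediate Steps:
$E = 529$
$J{\left(w \right)} = - w$
$J{\left(10 \right)} E = \left(-1\right) 10 \cdot 529 = \left(-10\right) 529 = -5290$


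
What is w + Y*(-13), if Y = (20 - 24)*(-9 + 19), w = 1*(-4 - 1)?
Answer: 515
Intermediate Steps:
w = -5 (w = 1*(-5) = -5)
Y = -40 (Y = -4*10 = -40)
w + Y*(-13) = -5 - 40*(-13) = -5 + 520 = 515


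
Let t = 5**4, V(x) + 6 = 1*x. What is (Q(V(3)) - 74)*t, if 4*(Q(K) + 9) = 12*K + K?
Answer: -231875/4 ≈ -57969.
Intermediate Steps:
V(x) = -6 + x (V(x) = -6 + 1*x = -6 + x)
t = 625
Q(K) = -9 + 13*K/4 (Q(K) = -9 + (12*K + K)/4 = -9 + (13*K)/4 = -9 + 13*K/4)
(Q(V(3)) - 74)*t = ((-9 + 13*(-6 + 3)/4) - 74)*625 = ((-9 + (13/4)*(-3)) - 74)*625 = ((-9 - 39/4) - 74)*625 = (-75/4 - 74)*625 = -371/4*625 = -231875/4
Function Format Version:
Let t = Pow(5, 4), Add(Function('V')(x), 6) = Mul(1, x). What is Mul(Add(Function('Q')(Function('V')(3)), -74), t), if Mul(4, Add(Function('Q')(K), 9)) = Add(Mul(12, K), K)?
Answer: Rational(-231875, 4) ≈ -57969.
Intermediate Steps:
Function('V')(x) = Add(-6, x) (Function('V')(x) = Add(-6, Mul(1, x)) = Add(-6, x))
t = 625
Function('Q')(K) = Add(-9, Mul(Rational(13, 4), K)) (Function('Q')(K) = Add(-9, Mul(Rational(1, 4), Add(Mul(12, K), K))) = Add(-9, Mul(Rational(1, 4), Mul(13, K))) = Add(-9, Mul(Rational(13, 4), K)))
Mul(Add(Function('Q')(Function('V')(3)), -74), t) = Mul(Add(Add(-9, Mul(Rational(13, 4), Add(-6, 3))), -74), 625) = Mul(Add(Add(-9, Mul(Rational(13, 4), -3)), -74), 625) = Mul(Add(Add(-9, Rational(-39, 4)), -74), 625) = Mul(Add(Rational(-75, 4), -74), 625) = Mul(Rational(-371, 4), 625) = Rational(-231875, 4)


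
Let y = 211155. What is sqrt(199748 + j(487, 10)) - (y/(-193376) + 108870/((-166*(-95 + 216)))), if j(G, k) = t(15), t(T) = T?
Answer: 12647052225/1942075168 + sqrt(199763) ≈ 453.46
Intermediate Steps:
j(G, k) = 15
sqrt(199748 + j(487, 10)) - (y/(-193376) + 108870/((-166*(-95 + 216)))) = sqrt(199748 + 15) - (211155/(-193376) + 108870/((-166*(-95 + 216)))) = sqrt(199763) - (211155*(-1/193376) + 108870/((-166*121))) = sqrt(199763) - (-211155/193376 + 108870/(-20086)) = sqrt(199763) - (-211155/193376 + 108870*(-1/20086)) = sqrt(199763) - (-211155/193376 - 54435/10043) = sqrt(199763) - 1*(-12647052225/1942075168) = sqrt(199763) + 12647052225/1942075168 = 12647052225/1942075168 + sqrt(199763)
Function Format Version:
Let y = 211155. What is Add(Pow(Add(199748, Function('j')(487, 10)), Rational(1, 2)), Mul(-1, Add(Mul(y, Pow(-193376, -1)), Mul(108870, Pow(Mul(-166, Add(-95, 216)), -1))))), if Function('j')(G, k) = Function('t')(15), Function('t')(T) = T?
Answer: Add(Rational(12647052225, 1942075168), Pow(199763, Rational(1, 2))) ≈ 453.46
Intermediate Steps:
Function('j')(G, k) = 15
Add(Pow(Add(199748, Function('j')(487, 10)), Rational(1, 2)), Mul(-1, Add(Mul(y, Pow(-193376, -1)), Mul(108870, Pow(Mul(-166, Add(-95, 216)), -1))))) = Add(Pow(Add(199748, 15), Rational(1, 2)), Mul(-1, Add(Mul(211155, Pow(-193376, -1)), Mul(108870, Pow(Mul(-166, Add(-95, 216)), -1))))) = Add(Pow(199763, Rational(1, 2)), Mul(-1, Add(Mul(211155, Rational(-1, 193376)), Mul(108870, Pow(Mul(-166, 121), -1))))) = Add(Pow(199763, Rational(1, 2)), Mul(-1, Add(Rational(-211155, 193376), Mul(108870, Pow(-20086, -1))))) = Add(Pow(199763, Rational(1, 2)), Mul(-1, Add(Rational(-211155, 193376), Mul(108870, Rational(-1, 20086))))) = Add(Pow(199763, Rational(1, 2)), Mul(-1, Add(Rational(-211155, 193376), Rational(-54435, 10043)))) = Add(Pow(199763, Rational(1, 2)), Mul(-1, Rational(-12647052225, 1942075168))) = Add(Pow(199763, Rational(1, 2)), Rational(12647052225, 1942075168)) = Add(Rational(12647052225, 1942075168), Pow(199763, Rational(1, 2)))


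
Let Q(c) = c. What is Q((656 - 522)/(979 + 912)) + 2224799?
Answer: 4207095043/1891 ≈ 2.2248e+6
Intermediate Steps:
Q((656 - 522)/(979 + 912)) + 2224799 = (656 - 522)/(979 + 912) + 2224799 = 134/1891 + 2224799 = 4207095043/1891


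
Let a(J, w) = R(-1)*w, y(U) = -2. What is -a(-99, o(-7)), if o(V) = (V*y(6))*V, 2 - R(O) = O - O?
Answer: 196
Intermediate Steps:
R(O) = 2 (R(O) = 2 - (O - O) = 2 - 1*0 = 2 + 0 = 2)
o(V) = -2*V² (o(V) = (V*(-2))*V = (-2*V)*V = -2*V²)
a(J, w) = 2*w
-a(-99, o(-7)) = -2*(-2*(-7)²) = -2*(-2*49) = -2*(-98) = -1*(-196) = 196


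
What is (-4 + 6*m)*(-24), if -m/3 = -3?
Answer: -1200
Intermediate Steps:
m = 9 (m = -3*(-3) = 9)
(-4 + 6*m)*(-24) = (-4 + 6*9)*(-24) = (-4 + 54)*(-24) = 50*(-24) = -1200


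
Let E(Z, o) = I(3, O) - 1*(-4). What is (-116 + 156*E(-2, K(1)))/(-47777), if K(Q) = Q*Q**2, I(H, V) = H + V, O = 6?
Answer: -1912/47777 ≈ -0.040019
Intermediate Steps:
K(Q) = Q**3
E(Z, o) = 13 (E(Z, o) = (3 + 6) - 1*(-4) = 9 + 4 = 13)
(-116 + 156*E(-2, K(1)))/(-47777) = (-116 + 156*13)/(-47777) = (-116 + 2028)*(-1/47777) = 1912*(-1/47777) = -1912/47777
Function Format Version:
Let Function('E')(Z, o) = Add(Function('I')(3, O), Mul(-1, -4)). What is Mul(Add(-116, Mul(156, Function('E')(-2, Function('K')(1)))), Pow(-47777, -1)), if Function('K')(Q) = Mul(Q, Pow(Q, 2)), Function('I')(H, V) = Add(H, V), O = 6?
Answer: Rational(-1912, 47777) ≈ -0.040019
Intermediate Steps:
Function('K')(Q) = Pow(Q, 3)
Function('E')(Z, o) = 13 (Function('E')(Z, o) = Add(Add(3, 6), Mul(-1, -4)) = Add(9, 4) = 13)
Mul(Add(-116, Mul(156, Function('E')(-2, Function('K')(1)))), Pow(-47777, -1)) = Mul(Add(-116, Mul(156, 13)), Pow(-47777, -1)) = Mul(Add(-116, 2028), Rational(-1, 47777)) = Mul(1912, Rational(-1, 47777)) = Rational(-1912, 47777)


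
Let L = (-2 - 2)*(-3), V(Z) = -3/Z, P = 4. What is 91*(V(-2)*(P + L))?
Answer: 2184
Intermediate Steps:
L = 12 (L = -4*(-3) = 12)
91*(V(-2)*(P + L)) = 91*((-3/(-2))*(4 + 12)) = 91*(-3*(-1/2)*16) = 91*((3/2)*16) = 91*24 = 2184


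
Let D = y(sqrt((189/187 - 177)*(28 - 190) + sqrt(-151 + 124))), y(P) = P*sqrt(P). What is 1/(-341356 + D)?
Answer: 187/(-63833572 + 3**(3/4)*187**(1/4)*(1777140 + 187*I*sqrt(3))**(3/4)) ≈ -2.9484e-6 - 2.6072e-12*I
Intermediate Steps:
y(P) = P**(3/2)
D = (5331420/187 + 3*I*sqrt(3))**(3/4) (D = (sqrt((189/187 - 177)*(28 - 190) + sqrt(-151 + 124)))**(3/2) = (sqrt((189*(1/187) - 177)*(-162) + sqrt(-27)))**(3/2) = (sqrt((189/187 - 177)*(-162) + 3*I*sqrt(3)))**(3/2) = (sqrt(-32910/187*(-162) + 3*I*sqrt(3)))**(3/2) = (sqrt(5331420/187 + 3*I*sqrt(3)))**(3/2) = (5331420/187 + 3*I*sqrt(3))**(3/4) ≈ 2194.1 + 0.3*I)
1/(-341356 + D) = 1/(-341356 + 187**(1/4)*(5331420 + 561*I*sqrt(3))**(3/4)/187)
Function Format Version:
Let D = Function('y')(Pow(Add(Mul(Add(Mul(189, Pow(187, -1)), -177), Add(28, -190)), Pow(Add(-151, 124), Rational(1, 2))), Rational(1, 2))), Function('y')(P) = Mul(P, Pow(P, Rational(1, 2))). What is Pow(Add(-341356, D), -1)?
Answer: Mul(187, Pow(Add(-63833572, Mul(Pow(3, Rational(3, 4)), Pow(187, Rational(1, 4)), Pow(Add(1777140, Mul(187, I, Pow(3, Rational(1, 2)))), Rational(3, 4)))), -1)) ≈ Add(-2.9484e-6, Mul(-2.6072e-12, I))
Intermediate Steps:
Function('y')(P) = Pow(P, Rational(3, 2))
D = Pow(Add(Rational(5331420, 187), Mul(3, I, Pow(3, Rational(1, 2)))), Rational(3, 4)) (D = Pow(Pow(Add(Mul(Add(Mul(189, Pow(187, -1)), -177), Add(28, -190)), Pow(Add(-151, 124), Rational(1, 2))), Rational(1, 2)), Rational(3, 2)) = Pow(Pow(Add(Mul(Add(Mul(189, Rational(1, 187)), -177), -162), Pow(-27, Rational(1, 2))), Rational(1, 2)), Rational(3, 2)) = Pow(Pow(Add(Mul(Add(Rational(189, 187), -177), -162), Mul(3, I, Pow(3, Rational(1, 2)))), Rational(1, 2)), Rational(3, 2)) = Pow(Pow(Add(Mul(Rational(-32910, 187), -162), Mul(3, I, Pow(3, Rational(1, 2)))), Rational(1, 2)), Rational(3, 2)) = Pow(Pow(Add(Rational(5331420, 187), Mul(3, I, Pow(3, Rational(1, 2)))), Rational(1, 2)), Rational(3, 2)) = Pow(Add(Rational(5331420, 187), Mul(3, I, Pow(3, Rational(1, 2)))), Rational(3, 4)) ≈ Add(2194.1, Mul(0.30, I)))
Pow(Add(-341356, D), -1) = Pow(Add(-341356, Mul(Rational(1, 187), Pow(187, Rational(1, 4)), Pow(Add(5331420, Mul(561, I, Pow(3, Rational(1, 2)))), Rational(3, 4)))), -1)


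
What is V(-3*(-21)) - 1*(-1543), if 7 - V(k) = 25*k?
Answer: -25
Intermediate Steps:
V(k) = 7 - 25*k
V(-3*(-21)) - 1*(-1543) = (7 - (-75)*(-21)) - 1*(-1543) = (7 - 25*63) + 1543 = (7 - 1575) + 1543 = -1568 + 1543 = -25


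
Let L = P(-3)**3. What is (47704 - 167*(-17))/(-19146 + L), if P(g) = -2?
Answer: -50543/19154 ≈ -2.6388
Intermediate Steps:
L = -8 (L = (-2)**3 = -8)
(47704 - 167*(-17))/(-19146 + L) = (47704 - 167*(-17))/(-19146 - 8) = (47704 + 2839)/(-19154) = 50543*(-1/19154) = -50543/19154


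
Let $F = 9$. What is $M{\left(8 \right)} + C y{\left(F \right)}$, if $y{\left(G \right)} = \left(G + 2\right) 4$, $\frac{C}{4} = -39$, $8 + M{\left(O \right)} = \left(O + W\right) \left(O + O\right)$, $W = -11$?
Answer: $-6920$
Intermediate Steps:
$M{\left(O \right)} = -8 + 2 O \left(-11 + O\right)$ ($M{\left(O \right)} = -8 + \left(O - 11\right) \left(O + O\right) = -8 + \left(-11 + O\right) 2 O = -8 + 2 O \left(-11 + O\right)$)
$C = -156$ ($C = 4 \left(-39\right) = -156$)
$y{\left(G \right)} = 8 + 4 G$ ($y{\left(G \right)} = \left(2 + G\right) 4 = 8 + 4 G$)
$M{\left(8 \right)} + C y{\left(F \right)} = \left(-8 - 176 + 2 \cdot 8^{2}\right) - 156 \left(8 + 4 \cdot 9\right) = \left(-8 - 176 + 2 \cdot 64\right) - 156 \left(8 + 36\right) = \left(-8 - 176 + 128\right) - 6864 = -56 - 6864 = -6920$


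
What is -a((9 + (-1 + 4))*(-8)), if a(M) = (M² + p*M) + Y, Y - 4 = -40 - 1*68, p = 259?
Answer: 15752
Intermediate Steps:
Y = -104 (Y = 4 + (-40 - 1*68) = 4 + (-40 - 68) = 4 - 108 = -104)
a(M) = -104 + M² + 259*M (a(M) = (M² + 259*M) - 104 = -104 + M² + 259*M)
-a((9 + (-1 + 4))*(-8)) = -(-104 + ((9 + (-1 + 4))*(-8))² + 259*((9 + (-1 + 4))*(-8))) = -(-104 + ((9 + 3)*(-8))² + 259*((9 + 3)*(-8))) = -(-104 + (12*(-8))² + 259*(12*(-8))) = -(-104 + (-96)² + 259*(-96)) = -(-104 + 9216 - 24864) = -1*(-15752) = 15752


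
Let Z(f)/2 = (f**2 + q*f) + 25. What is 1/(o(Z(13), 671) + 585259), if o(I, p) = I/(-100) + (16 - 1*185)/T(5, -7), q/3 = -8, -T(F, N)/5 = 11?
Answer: 275/160947719 ≈ 1.7086e-6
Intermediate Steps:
T(F, N) = -55 (T(F, N) = -5*11 = -55)
q = -24 (q = 3*(-8) = -24)
Z(f) = 50 - 48*f + 2*f**2 (Z(f) = 2*((f**2 - 24*f) + 25) = 2*(25 + f**2 - 24*f) = 50 - 48*f + 2*f**2)
o(I, p) = 169/55 - I/100 (o(I, p) = I/(-100) + (16 - 1*185)/(-55) = I*(-1/100) + (16 - 185)*(-1/55) = -I/100 - 169*(-1/55) = -I/100 + 169/55 = 169/55 - I/100)
1/(o(Z(13), 671) + 585259) = 1/((169/55 - (50 - 48*13 + 2*13**2)/100) + 585259) = 1/((169/55 - (50 - 624 + 2*169)/100) + 585259) = 1/((169/55 - (50 - 624 + 338)/100) + 585259) = 1/((169/55 - 1/100*(-236)) + 585259) = 1/((169/55 + 59/25) + 585259) = 1/(1494/275 + 585259) = 1/(160947719/275) = 275/160947719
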